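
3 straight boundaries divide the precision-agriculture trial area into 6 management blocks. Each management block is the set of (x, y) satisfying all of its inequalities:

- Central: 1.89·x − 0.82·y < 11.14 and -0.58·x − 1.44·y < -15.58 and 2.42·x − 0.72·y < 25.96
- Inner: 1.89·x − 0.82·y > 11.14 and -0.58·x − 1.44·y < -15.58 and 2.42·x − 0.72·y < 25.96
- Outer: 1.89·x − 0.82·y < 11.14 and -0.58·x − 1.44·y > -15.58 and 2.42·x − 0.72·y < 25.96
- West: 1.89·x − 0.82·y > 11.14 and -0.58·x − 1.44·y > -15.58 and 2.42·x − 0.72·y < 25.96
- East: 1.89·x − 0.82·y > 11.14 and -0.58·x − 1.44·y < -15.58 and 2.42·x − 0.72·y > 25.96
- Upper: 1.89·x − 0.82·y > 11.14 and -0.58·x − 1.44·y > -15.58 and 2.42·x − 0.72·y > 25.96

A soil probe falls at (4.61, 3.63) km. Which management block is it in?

Outer

1.89·4.61 − 0.82·3.63 = 5.736, which is < 11.14
-0.58·4.61 − 1.44·3.63 = -7.901, which is > -15.58
2.42·4.61 − 0.72·3.63 = 8.543, which is < 25.96
This sign pattern matches Outer.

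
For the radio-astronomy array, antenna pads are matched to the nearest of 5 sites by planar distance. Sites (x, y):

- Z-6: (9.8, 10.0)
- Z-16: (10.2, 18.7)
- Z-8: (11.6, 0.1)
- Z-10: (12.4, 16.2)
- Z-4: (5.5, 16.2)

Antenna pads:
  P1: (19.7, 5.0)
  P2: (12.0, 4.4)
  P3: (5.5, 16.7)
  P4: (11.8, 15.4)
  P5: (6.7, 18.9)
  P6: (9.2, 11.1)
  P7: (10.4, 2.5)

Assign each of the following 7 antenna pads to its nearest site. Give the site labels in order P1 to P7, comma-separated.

P1 → Z-8 (d²=89.62)
P2 → Z-8 (d²=18.65)
P3 → Z-4 (d²=0.25)
P4 → Z-10 (d²=1.00)
P5 → Z-4 (d²=8.73)
P6 → Z-6 (d²=1.57)
P7 → Z-8 (d²=7.20)

Z-8, Z-8, Z-4, Z-10, Z-4, Z-6, Z-8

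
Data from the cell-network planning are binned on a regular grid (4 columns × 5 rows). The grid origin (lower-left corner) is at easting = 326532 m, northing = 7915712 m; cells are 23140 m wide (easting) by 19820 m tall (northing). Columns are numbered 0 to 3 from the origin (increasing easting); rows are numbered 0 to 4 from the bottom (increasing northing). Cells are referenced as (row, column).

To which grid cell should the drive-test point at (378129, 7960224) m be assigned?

(2, 2)

Column index: ⌊(378129 − 326532) / 23140⌋ = ⌊2.230⌋ = 2
Row offset from origin: ⌊(7960224 − 7915712) / 19820⌋ = ⌊2.246⌋ = 2 → row 2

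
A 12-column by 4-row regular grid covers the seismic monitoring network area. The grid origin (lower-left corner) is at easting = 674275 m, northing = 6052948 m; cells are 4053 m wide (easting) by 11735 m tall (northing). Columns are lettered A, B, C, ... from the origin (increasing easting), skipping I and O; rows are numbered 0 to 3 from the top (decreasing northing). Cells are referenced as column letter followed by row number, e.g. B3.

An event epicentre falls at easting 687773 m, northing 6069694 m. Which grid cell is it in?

Column index: ⌊(687773 − 674275) / 4053⌋ = ⌊3.330⌋ = 3 → column D
Row offset from origin: ⌊(6069694 − 6052948) / 11735⌋ = ⌊1.427⌋ = 1 → row 2 (counted from top)

D2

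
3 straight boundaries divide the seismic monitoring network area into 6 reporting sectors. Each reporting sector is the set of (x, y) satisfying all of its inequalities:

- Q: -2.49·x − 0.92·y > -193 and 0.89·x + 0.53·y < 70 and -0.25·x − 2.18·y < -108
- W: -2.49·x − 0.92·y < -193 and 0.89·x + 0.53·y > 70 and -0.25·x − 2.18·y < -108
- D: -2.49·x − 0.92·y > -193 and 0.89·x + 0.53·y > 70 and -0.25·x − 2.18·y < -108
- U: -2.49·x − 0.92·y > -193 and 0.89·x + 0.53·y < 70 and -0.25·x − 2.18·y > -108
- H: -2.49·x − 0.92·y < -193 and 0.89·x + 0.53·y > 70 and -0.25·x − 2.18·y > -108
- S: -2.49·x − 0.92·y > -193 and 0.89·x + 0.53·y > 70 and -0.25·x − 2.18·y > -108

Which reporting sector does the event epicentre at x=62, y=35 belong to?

-2.49·62 − 0.92·35 = -186.580, which is > -193
0.89·62 + 0.53·35 = 73.730, which is > 70
-0.25·62 − 2.18·35 = -91.800, which is > -108
This sign pattern matches S.

S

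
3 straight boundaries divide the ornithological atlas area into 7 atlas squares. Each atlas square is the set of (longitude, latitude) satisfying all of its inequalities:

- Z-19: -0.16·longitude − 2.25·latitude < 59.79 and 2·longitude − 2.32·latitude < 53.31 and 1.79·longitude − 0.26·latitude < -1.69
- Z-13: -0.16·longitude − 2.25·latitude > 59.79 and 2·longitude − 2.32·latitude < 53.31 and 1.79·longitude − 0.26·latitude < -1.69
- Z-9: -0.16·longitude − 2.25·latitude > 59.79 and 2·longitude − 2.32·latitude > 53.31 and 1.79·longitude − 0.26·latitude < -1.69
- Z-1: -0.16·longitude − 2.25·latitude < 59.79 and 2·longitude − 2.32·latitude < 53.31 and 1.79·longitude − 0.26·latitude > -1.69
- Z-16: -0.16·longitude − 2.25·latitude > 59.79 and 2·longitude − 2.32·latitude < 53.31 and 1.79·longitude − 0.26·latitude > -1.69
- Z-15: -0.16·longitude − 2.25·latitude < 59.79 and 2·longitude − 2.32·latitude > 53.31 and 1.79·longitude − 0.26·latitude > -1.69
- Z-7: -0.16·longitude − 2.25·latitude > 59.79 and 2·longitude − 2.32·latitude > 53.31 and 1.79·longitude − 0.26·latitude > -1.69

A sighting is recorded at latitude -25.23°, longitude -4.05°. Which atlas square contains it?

-0.16·-4.05 − 2.25·-25.23 = 57.416, which is < 59.79
2·-4.05 − 2.32·-25.23 = 50.434, which is < 53.31
1.79·-4.05 − 0.26·-25.23 = -0.690, which is > -1.69
This sign pattern matches Z-1.

Z-1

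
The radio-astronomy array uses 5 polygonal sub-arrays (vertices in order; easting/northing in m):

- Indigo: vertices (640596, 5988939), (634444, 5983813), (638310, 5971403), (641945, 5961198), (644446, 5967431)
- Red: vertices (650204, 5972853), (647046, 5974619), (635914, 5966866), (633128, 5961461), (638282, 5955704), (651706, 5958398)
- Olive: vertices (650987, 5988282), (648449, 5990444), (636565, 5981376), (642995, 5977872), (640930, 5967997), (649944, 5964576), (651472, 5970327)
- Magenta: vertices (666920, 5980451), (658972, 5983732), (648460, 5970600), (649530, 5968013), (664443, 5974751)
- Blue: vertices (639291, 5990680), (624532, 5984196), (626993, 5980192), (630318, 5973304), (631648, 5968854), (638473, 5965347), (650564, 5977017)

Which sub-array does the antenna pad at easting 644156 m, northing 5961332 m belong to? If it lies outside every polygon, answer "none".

Red

Cast a ray rightward from (644156, 5961332). For each polygon, the edges (by vertex number in listed order) whose endpoints lie on opposite sides of northing = 5961332, where each meets that height, and whether that is right or left of the point:
Indigo: 3–4 at easting≈641897.3 (left), 4–5 at easting≈641998.8 (left) → 0 crossings.
Red: 4–5 at easting≈633243.5 (left), 6–1 at easting≈651401.1 (right) → 1 crossing.
Olive: no edge straddles that height → 0 crossings.
Magenta: no edge straddles that height → 0 crossings.
Blue: no edge straddles that height → 0 crossings.
Only Red has an odd count, so the point is inside Red.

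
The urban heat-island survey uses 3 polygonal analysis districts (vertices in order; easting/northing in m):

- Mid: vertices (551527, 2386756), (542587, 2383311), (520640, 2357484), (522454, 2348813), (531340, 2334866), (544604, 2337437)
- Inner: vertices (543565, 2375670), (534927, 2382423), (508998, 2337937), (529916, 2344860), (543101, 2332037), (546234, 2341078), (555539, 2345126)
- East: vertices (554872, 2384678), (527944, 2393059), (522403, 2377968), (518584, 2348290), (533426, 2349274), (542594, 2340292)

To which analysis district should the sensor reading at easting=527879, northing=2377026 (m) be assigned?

East

Cast a ray rightward from (527879, 2377026). For each polygon, the edges (by vertex number in listed order) whose endpoints lie on opposite sides of northing = 2377026, where each meets that height, and whether that is right or left of the point:
Mid: 2–3 at easting≈537246.2 (right), 6–1 at easting≈550161.2 (right) → 2 crossings.
Inner: 1–2 at easting≈541830.5 (right), 2–3 at easting≈531781.3 (right) → 2 crossings.
East: 3–4 at easting≈522281.8 (left), 6–1 at easting≈552755.3 (right) → 1 crossing.
Only East has an odd count, so the point is inside East.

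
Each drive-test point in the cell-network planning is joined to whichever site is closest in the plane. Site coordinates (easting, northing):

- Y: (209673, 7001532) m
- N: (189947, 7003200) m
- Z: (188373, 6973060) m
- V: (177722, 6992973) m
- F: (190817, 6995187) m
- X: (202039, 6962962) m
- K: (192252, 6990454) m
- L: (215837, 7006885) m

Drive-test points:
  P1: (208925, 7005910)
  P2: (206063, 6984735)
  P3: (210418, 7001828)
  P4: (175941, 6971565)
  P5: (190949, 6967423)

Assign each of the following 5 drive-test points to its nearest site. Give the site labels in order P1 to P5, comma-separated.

P1 → Y (d²=19726388.00)
P2 → K (d²=223450682.00)
P3 → Y (d²=642641.00)
P4 → Z (d²=156789649.00)
P5 → Z (d²=38411545.00)

Y, K, Y, Z, Z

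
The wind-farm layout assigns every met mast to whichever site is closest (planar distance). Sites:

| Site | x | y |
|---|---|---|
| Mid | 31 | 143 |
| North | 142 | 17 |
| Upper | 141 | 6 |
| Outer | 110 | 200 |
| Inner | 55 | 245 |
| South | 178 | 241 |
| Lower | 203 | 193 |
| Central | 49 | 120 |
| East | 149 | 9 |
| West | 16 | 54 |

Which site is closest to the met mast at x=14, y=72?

West

Squared distances to each site:
Mid: 5330.000; North: 19409.000; Upper: 20485.000; Outer: 25600.000; Inner: 31610.000; South: 55457.000; Lower: 50362.000; Central: 3529.000; East: 22194.000; West: 328.000.
Minimum at West.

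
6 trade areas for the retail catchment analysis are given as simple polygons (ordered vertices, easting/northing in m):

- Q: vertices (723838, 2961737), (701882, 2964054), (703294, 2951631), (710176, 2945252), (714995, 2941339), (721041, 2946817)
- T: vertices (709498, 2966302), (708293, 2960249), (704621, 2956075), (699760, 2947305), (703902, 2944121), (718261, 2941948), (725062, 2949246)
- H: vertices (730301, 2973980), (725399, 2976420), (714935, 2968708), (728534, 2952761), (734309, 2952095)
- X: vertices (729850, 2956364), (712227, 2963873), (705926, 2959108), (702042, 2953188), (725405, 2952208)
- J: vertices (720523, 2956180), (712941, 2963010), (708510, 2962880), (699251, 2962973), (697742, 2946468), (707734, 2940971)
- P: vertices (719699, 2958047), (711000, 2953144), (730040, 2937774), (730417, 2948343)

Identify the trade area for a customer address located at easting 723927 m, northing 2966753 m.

Cast a ray rightward from (723927, 2966753). For each polygon, the edges (by vertex number in listed order) whose endpoints lie on opposite sides of northing = 2966753, where each meets that height, and whether that is right or left of the point:
Q: no edge straddles that height → 0 crossings.
T: no edge straddles that height → 0 crossings.
H: 3–4 at easting≈716602.2 (left), 5–1 at easting≈731624.5 (right) → 1 crossing.
X: no edge straddles that height → 0 crossings.
J: no edge straddles that height → 0 crossings.
P: no edge straddles that height → 0 crossings.
Only H has an odd count, so the point is inside H.

H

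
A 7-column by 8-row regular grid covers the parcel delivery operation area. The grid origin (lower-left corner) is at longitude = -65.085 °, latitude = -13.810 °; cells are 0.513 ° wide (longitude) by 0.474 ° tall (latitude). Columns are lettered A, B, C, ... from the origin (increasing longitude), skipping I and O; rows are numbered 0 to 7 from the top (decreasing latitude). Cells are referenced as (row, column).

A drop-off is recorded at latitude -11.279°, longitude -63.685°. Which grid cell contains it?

Column index: ⌊(-63.685 − -65.085) / 0.513⌋ = ⌊2.729⌋ = 2 → column C
Row offset from origin: ⌊(-11.279 − -13.810) / 0.474⌋ = ⌊5.340⌋ = 5 → row 2 (counted from top)

(2, C)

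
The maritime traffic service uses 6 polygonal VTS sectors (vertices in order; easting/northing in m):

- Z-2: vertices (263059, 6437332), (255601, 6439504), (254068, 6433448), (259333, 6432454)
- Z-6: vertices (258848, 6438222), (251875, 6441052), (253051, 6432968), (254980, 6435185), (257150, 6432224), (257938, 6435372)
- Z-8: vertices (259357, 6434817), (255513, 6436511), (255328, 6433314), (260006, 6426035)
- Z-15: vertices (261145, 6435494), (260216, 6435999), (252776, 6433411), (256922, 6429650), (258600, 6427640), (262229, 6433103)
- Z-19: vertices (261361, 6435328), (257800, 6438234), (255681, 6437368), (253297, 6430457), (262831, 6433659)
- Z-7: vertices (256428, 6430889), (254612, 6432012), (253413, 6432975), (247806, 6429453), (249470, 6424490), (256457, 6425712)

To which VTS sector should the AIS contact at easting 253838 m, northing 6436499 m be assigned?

Z-6

Cast a ray rightward from (253838, 6436499). For each polygon, the edges (by vertex number in listed order) whose endpoints lie on opposite sides of northing = 6436499, where each meets that height, and whether that is right or left of the point:
Z-2: 2–3 at easting≈254840.3 (right), 4–1 at easting≈262422.7 (right) → 2 crossings.
Z-6: 2–3 at easting≈252537.3 (left), 6–1 at easting≈258297.8 (right) → 1 crossing.
Z-8: 1–2 at easting≈255540.2 (right), 2–3 at easting≈255512.3 (right) → 2 crossings.
Z-15: no edge straddles that height → 0 crossings.
Z-19: 1–2 at easting≈259926.1 (right), 3–4 at easting≈255381.2 (right) → 2 crossings.
Z-7: no edge straddles that height → 0 crossings.
Only Z-6 has an odd count, so the point is inside Z-6.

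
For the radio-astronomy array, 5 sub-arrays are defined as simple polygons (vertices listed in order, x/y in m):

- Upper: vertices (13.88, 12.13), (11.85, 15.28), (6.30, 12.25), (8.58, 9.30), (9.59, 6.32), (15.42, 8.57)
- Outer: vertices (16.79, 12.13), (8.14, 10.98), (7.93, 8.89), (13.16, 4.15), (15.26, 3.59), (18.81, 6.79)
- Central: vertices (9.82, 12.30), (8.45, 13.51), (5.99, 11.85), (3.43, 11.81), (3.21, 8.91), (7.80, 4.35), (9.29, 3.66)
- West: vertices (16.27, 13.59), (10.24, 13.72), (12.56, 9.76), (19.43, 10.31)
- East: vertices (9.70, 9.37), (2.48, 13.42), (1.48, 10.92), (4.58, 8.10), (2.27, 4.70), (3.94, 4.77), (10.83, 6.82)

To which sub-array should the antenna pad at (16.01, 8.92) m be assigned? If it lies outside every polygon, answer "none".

Outer

Cast a ray rightward from (16.01, 8.92). For each polygon, the edges (by vertex number in listed order) whose endpoints lie on opposite sides of y = 8.92, where each meets that height, and whether that is right or left of the point:
Upper: 4–5 at x≈8.709 (left), 6–1 at x≈15.269 (left) → 0 crossings.
Outer: 2–3 at x≈7.933 (left), 6–1 at x≈18.004 (right) → 1 crossing.
Central: 4–5 at x≈3.211 (left), 7–1 at x≈9.613 (left) → 0 crossings.
West: no edge straddles that height → 0 crossings.
East: 3–4 at x≈3.679 (left), 7–1 at x≈9.899 (left) → 0 crossings.
Only Outer has an odd count, so the point is inside Outer.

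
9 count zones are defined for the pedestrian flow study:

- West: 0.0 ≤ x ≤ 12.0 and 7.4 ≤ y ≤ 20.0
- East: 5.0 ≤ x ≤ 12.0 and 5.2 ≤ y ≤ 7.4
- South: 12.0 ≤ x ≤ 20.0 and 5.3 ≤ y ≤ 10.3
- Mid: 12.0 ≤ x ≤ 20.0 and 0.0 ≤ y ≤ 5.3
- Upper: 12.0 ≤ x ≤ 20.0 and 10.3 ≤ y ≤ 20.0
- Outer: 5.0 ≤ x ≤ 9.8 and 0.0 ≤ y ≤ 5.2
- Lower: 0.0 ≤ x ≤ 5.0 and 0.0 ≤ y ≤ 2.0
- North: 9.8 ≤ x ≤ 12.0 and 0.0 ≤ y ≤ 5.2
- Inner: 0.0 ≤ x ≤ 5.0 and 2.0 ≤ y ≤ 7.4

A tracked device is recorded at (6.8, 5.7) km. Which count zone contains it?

East

The point has x = 6.8 and y = 5.7.
Only East satisfies 5.0 ≤ x ≤ 12.0 and 5.2 ≤ y ≤ 7.4.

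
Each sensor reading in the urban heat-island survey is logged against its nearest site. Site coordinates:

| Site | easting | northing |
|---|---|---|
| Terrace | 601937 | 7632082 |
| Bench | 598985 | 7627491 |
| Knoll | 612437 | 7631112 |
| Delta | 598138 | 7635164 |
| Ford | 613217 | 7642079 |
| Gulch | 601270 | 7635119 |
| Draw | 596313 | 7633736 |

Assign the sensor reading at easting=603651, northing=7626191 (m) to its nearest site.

Squared distances to each site:
Terrace: 37641677.000; Bench: 23461556.000; Knoll: 101410037.000; Delta: 110907898.000; Ford: 343936900.000; Gulch: 85378345.000; Draw: 110773269.000.
Minimum at Bench.

Bench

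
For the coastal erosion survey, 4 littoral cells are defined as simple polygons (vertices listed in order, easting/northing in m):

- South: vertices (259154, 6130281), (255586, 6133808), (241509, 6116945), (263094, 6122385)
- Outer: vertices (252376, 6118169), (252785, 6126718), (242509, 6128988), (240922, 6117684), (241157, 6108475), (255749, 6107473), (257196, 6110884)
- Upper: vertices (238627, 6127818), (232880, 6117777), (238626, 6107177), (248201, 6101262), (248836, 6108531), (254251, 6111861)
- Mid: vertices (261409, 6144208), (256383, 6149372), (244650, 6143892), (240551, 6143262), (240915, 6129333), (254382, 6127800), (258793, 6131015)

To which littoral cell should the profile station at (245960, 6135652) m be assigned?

Mid

Cast a ray rightward from (245960, 6135652). For each polygon, the edges (by vertex number in listed order) whose endpoints lie on opposite sides of northing = 6135652, where each meets that height, and whether that is right or left of the point:
South: no edge straddles that height → 0 crossings.
Outer: no edge straddles that height → 0 crossings.
Upper: no edge straddles that height → 0 crossings.
Mid: 4–5 at easting≈240749.9 (left), 7–1 at easting≈259712.5 (right) → 1 crossing.
Only Mid has an odd count, so the point is inside Mid.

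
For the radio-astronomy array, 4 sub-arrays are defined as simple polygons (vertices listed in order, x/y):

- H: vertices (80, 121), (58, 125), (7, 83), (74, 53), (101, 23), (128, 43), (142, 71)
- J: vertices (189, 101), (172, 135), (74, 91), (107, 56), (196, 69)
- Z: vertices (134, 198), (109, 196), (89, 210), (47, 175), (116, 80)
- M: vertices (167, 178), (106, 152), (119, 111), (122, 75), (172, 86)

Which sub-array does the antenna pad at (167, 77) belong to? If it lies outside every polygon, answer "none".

Cast a ray rightward from (167, 77). For each polygon, the edges (by vertex number in listed order) whose endpoints lie on opposite sides of y = 77, where each meets that height, and whether that is right or left of the point:
H: 3–4 at x≈20.4 (left), 7–1 at x≈134.6 (left) → 0 crossings.
J: 3–4 at x≈87.2 (left), 5–1 at x≈194.2 (right) → 1 crossing.
Z: no edge straddles that height → 0 crossings.
M: 3–4 at x≈121.8 (left), 4–5 at x≈131.1 (left) → 0 crossings.
Only J has an odd count, so the point is inside J.

J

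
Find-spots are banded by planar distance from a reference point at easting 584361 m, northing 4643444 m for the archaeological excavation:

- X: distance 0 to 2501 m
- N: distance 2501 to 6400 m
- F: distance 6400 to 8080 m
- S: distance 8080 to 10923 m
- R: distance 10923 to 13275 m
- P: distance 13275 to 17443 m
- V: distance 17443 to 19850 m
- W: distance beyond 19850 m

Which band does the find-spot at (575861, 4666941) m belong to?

W

Distance = √((575861−584361)² + (4666941−4643444)²) = √(72250000.000 + 552109009.000) = 24987.177 m.
19850 ≤ 24987.177 < ∞ → W.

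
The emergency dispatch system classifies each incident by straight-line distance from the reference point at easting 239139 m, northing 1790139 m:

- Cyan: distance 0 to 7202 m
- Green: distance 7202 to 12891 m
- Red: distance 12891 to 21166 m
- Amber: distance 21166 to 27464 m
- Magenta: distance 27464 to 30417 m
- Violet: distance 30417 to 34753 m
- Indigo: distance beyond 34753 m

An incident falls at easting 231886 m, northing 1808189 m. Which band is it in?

Distance = √((231886−239139)² + (1808189−1790139)²) = √(52606009.000 + 325802500.000) = 19452.725 m.
12891 ≤ 19452.725 < 21166 → Red.

Red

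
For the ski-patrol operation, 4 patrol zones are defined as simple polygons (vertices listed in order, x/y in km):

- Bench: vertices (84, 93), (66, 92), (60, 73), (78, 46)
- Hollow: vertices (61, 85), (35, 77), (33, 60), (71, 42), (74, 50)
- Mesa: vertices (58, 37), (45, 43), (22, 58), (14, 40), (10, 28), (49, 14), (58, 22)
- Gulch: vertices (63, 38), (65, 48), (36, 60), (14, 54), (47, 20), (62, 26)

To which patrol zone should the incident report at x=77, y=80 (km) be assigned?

Cast a ray rightward from (77, 80). For each polygon, the edges (by vertex number in listed order) whose endpoints lie on opposite sides of y = 80, where each meets that height, and whether that is right or left of the point:
Bench: 2–3 at x≈62.2 (left), 4–1 at x≈82.3 (right) → 1 crossing.
Hollow: 1–2 at x≈44.8 (left), 5–1 at x≈62.9 (left) → 0 crossings.
Mesa: no edge straddles that height → 0 crossings.
Gulch: no edge straddles that height → 0 crossings.
Only Bench has an odd count, so the point is inside Bench.

Bench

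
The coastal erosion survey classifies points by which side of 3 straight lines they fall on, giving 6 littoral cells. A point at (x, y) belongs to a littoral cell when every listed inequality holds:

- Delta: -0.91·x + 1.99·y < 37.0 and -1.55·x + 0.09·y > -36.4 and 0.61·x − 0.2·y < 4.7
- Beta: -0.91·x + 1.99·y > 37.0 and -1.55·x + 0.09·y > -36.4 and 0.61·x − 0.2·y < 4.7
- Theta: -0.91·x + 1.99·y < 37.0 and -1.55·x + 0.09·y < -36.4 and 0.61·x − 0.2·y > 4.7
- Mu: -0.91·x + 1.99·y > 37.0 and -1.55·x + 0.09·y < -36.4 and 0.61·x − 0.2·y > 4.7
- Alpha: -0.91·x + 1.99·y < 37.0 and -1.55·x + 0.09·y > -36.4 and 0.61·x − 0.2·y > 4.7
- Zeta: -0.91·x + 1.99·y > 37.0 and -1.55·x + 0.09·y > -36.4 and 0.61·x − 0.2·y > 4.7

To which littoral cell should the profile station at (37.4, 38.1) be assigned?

Mu

-0.91·37.4 + 1.99·38.1 = 41.785, which is > 37.0
-1.55·37.4 + 0.09·38.1 = -54.541, which is < -36.4
0.61·37.4 − 0.2·38.1 = 15.194, which is > 4.7
This sign pattern matches Mu.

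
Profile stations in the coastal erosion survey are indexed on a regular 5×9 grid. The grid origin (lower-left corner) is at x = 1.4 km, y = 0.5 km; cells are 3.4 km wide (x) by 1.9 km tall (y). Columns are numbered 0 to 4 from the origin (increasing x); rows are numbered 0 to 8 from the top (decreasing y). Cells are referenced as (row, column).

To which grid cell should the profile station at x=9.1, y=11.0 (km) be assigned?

(3, 2)

Column index: ⌊(9.1 − 1.4) / 3.4⌋ = ⌊2.265⌋ = 2
Row offset from origin: ⌊(11.0 − 0.5) / 1.9⌋ = ⌊5.526⌋ = 5 → row 3 (counted from top)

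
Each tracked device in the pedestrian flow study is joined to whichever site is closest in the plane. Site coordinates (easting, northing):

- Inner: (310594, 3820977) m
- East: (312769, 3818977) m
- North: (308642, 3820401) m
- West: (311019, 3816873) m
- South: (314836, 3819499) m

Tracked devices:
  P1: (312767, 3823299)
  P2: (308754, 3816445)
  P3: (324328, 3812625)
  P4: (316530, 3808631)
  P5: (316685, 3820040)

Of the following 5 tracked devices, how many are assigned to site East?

P1 → Inner
P2 → West
P3 → South
P4 → West
P5 → South
0 of the 5 go to East.

0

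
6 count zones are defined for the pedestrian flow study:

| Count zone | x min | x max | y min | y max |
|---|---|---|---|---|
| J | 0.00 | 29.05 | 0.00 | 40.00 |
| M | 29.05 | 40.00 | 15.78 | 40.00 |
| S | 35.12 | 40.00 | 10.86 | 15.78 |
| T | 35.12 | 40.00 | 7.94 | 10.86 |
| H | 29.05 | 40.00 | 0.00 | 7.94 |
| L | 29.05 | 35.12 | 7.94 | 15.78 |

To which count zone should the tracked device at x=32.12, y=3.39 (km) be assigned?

H

The point has x = 32.12 and y = 3.39.
Only H satisfies 29.05 ≤ x ≤ 40.00 and 0.00 ≤ y ≤ 7.94.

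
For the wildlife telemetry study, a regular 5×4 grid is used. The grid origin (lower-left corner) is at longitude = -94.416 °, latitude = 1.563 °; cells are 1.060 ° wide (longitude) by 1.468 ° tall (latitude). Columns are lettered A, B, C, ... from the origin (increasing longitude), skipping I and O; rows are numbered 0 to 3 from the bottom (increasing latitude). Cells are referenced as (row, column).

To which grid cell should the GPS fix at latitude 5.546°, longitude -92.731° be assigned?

Column index: ⌊(-92.731 − -94.416) / 1.060⌋ = ⌊1.590⌋ = 1 → column B
Row offset from origin: ⌊(5.546 − 1.563) / 1.468⌋ = ⌊2.713⌋ = 2 → row 2

(2, B)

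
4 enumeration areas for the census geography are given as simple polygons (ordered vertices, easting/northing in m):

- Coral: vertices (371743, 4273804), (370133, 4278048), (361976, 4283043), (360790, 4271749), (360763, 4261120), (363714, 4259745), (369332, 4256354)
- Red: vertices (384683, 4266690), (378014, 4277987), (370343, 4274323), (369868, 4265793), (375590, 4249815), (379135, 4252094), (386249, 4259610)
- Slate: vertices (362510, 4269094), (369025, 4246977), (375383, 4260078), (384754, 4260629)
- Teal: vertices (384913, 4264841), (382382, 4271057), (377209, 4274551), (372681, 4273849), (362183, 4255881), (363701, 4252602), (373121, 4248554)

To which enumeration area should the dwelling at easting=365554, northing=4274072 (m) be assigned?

Cast a ray rightward from (365554, 4274072). For each polygon, the edges (by vertex number in listed order) whose endpoints lie on opposite sides of northing = 4274072, where each meets that height, and whether that is right or left of the point:
Coral: 1–2 at easting≈371641.3 (right), 3–4 at easting≈361033.9 (left) → 1 crossing.
Red: 1–2 at easting≈380325.2 (right), 3–4 at easting≈370329.0 (right) → 2 crossings.
Slate: no edge straddles that height → 0 crossings.
Teal: 2–3 at easting≈377918.2 (right), 3–4 at easting≈374119.4 (right) → 2 crossings.
Only Coral has an odd count, so the point is inside Coral.

Coral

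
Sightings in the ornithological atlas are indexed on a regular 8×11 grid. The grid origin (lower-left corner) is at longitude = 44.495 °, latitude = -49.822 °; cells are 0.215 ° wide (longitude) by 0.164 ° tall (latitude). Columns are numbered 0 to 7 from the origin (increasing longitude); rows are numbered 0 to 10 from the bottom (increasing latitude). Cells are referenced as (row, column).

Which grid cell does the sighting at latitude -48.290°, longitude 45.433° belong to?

Column index: ⌊(45.433 − 44.495) / 0.215⌋ = ⌊4.363⌋ = 4
Row offset from origin: ⌊(-48.290 − -49.822) / 0.164⌋ = ⌊9.341⌋ = 9 → row 9

(9, 4)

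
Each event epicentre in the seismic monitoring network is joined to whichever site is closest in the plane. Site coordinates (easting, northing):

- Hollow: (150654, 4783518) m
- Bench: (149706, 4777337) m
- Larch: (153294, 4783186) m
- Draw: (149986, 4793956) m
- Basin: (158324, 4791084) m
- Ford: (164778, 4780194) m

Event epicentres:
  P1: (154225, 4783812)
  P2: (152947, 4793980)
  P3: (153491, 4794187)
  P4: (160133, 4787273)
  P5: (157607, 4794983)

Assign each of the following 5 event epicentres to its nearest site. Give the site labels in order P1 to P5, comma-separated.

P1 → Larch (d²=1258637.00)
P2 → Draw (d²=8768097.00)
P3 → Draw (d²=12338386.00)
P4 → Basin (d²=17796202.00)
P5 → Basin (d²=15716290.00)

Larch, Draw, Draw, Basin, Basin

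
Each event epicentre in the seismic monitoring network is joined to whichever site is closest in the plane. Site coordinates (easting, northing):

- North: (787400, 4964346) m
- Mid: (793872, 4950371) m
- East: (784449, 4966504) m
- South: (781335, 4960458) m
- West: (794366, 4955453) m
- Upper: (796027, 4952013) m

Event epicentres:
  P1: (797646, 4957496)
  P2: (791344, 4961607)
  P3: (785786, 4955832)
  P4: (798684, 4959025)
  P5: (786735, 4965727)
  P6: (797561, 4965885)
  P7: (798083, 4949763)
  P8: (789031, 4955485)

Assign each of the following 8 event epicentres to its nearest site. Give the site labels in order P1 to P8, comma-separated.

West, North, South, West, North, North, Upper, West

P1 → West (d²=14932249.00)
P2 → North (d²=23057257.00)
P3 → South (d²=41211277.00)
P4 → West (d²=31404308.00)
P5 → North (d²=2349386.00)
P6 → North (d²=105614442.00)
P7 → Upper (d²=9289636.00)
P8 → West (d²=28463249.00)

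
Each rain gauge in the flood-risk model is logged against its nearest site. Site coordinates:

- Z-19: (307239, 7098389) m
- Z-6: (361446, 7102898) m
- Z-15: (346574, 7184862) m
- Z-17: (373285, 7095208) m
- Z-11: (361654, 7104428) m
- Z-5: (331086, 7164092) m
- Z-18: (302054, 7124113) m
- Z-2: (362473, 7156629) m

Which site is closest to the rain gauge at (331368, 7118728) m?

Z-18

Squared distances to each site:
Z-19: 995883562.000; Z-6: 1155274984.000; Z-15: 4604928392.000; Z-17: 2310225289.000; Z-11: 1121731796.000; Z-5: 2057972020.000; Z-18: 888308821.000; Z-2: 2404006826.000.
Minimum at Z-18.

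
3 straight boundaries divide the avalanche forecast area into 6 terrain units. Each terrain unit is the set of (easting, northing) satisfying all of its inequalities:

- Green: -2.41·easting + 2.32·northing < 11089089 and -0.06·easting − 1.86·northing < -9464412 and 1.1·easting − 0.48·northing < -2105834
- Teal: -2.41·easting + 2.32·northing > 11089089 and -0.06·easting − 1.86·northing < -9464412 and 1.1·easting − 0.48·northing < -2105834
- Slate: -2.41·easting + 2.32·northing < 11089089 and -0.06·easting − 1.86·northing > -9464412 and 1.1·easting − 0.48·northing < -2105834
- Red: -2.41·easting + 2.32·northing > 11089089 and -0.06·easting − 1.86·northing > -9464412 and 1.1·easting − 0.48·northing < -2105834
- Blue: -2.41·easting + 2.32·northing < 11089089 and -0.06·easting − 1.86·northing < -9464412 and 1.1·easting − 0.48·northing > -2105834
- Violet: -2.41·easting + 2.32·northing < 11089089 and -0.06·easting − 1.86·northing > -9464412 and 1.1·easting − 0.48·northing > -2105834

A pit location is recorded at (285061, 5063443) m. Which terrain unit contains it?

-2.41·285061 + 2.32·5063443 = 11060190.750, which is < 11089089
-0.06·285061 − 1.86·5063443 = -9435107.640, which is > -9464412
1.1·285061 − 0.48·5063443 = -2116885.540, which is < -2105834
This sign pattern matches Slate.

Slate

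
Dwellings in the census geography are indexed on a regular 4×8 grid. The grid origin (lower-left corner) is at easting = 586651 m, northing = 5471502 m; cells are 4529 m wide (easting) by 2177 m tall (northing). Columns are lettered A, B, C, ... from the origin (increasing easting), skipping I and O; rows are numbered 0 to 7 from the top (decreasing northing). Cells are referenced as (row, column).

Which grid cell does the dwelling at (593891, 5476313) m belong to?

(5, B)

Column index: ⌊(593891 − 586651) / 4529⌋ = ⌊1.599⌋ = 1 → column B
Row offset from origin: ⌊(5476313 − 5471502) / 2177⌋ = ⌊2.210⌋ = 2 → row 5 (counted from top)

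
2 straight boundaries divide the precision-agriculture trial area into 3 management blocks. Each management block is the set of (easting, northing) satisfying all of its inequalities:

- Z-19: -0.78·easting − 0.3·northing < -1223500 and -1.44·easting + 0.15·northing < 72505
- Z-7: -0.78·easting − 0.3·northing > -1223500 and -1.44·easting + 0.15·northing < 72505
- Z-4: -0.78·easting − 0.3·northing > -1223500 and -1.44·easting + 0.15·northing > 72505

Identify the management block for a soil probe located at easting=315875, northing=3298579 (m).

Z-19

-0.78·315875 − 0.3·3298579 = -1235956.200, which is < -1223500
-1.44·315875 + 0.15·3298579 = 39926.850, which is < 72505
This sign pattern matches Z-19.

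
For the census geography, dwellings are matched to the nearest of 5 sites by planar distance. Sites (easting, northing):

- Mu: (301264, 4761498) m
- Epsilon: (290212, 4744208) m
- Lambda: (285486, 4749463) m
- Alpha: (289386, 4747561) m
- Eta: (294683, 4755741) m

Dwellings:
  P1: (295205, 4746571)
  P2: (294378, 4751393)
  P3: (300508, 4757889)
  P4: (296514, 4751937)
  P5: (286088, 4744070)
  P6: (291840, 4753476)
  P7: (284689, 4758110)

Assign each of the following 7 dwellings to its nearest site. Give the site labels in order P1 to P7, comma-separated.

Epsilon, Eta, Mu, Eta, Epsilon, Eta, Lambda

P1 → Epsilon (d²=30513818.00)
P2 → Eta (d²=18998129.00)
P3 → Mu (d²=13596417.00)
P4 → Eta (d²=17822977.00)
P5 → Epsilon (d²=17026420.00)
P6 → Eta (d²=13212874.00)
P7 → Lambda (d²=75405818.00)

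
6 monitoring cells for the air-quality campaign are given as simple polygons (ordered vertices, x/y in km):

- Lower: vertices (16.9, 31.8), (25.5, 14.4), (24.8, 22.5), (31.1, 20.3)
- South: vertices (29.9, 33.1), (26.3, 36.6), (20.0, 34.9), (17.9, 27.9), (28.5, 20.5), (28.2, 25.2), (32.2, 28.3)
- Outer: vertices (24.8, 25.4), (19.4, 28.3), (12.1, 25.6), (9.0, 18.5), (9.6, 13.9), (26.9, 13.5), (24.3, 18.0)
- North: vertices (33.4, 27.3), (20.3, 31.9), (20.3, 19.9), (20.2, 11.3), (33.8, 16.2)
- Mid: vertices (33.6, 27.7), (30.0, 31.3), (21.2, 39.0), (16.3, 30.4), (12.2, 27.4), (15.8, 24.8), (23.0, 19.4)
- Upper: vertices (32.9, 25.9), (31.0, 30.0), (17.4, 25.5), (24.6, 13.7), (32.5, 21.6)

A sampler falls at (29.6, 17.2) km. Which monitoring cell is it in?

North

Cast a ray rightward from (29.6, 17.2). For each polygon, the edges (by vertex number in listed order) whose endpoints lie on opposite sides of y = 17.2, where each meets that height, and whether that is right or left of the point:
Lower: 1–2 at x≈24.12 (left), 2–3 at x≈25.26 (left) → 0 crossings.
South: no edge straddles that height → 0 crossings.
Outer: 4–5 at x≈9.17 (left), 6–7 at x≈24.76 (left) → 0 crossings.
North: 3–4 at x≈20.27 (left), 5–1 at x≈33.76 (right) → 1 crossing.
Mid: no edge straddles that height → 0 crossings.
Upper: 3–4 at x≈22.46 (left), 4–5 at x≈28.10 (left) → 0 crossings.
Only North has an odd count, so the point is inside North.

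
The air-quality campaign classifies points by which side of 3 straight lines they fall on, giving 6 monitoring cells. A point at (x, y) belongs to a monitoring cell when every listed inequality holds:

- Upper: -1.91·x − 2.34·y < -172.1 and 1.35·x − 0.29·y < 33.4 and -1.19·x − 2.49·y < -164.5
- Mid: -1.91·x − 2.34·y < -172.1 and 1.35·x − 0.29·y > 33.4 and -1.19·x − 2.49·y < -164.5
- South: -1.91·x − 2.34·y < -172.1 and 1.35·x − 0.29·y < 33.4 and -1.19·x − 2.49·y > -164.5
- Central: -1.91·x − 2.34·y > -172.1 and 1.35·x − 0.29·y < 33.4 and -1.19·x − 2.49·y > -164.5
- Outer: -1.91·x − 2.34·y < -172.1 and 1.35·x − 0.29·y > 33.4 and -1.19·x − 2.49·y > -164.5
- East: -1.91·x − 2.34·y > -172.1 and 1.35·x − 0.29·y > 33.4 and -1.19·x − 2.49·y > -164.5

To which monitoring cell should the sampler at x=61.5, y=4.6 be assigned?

East

-1.91·61.5 − 2.34·4.6 = -128.229, which is > -172.1
1.35·61.5 − 0.29·4.6 = 81.691, which is > 33.4
-1.19·61.5 − 2.49·4.6 = -84.639, which is > -164.5
This sign pattern matches East.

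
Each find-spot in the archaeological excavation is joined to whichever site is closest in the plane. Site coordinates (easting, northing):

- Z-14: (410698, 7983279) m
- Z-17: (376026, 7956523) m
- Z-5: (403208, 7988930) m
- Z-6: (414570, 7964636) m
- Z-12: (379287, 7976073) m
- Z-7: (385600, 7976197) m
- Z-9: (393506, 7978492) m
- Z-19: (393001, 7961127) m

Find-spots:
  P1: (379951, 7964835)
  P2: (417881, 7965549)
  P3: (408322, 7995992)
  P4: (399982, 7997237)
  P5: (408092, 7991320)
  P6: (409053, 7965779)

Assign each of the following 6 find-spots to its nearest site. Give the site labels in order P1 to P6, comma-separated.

P1 → Z-17 (d²=84494969.00)
P2 → Z-6 (d²=11796290.00)
P3 → Z-5 (d²=76024840.00)
P4 → Z-5 (d²=79413325.00)
P5 → Z-5 (d²=29565556.00)
P6 → Z-6 (d²=31743738.00)

Z-17, Z-6, Z-5, Z-5, Z-5, Z-6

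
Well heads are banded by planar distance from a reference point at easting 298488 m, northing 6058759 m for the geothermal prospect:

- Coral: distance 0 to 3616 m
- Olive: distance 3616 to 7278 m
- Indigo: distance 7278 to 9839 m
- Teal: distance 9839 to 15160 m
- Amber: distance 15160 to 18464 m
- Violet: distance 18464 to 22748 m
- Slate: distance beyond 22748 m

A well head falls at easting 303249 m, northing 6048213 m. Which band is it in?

Distance = √((303249−298488)² + (6048213−6058759)²) = √(22667121.000 + 111218116.000) = 11570.879 m.
9839 ≤ 11570.879 < 15160 → Teal.

Teal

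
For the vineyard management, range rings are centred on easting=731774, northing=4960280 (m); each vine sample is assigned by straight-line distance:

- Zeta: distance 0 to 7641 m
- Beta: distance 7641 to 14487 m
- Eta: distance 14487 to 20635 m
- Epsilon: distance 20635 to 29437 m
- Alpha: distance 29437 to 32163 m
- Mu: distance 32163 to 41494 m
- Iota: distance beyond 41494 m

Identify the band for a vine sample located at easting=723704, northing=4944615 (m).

Distance = √((723704−731774)² + (4944615−4960280)²) = √(65124900.000 + 245392225.000) = 17621.496 m.
14487 ≤ 17621.496 < 20635 → Eta.

Eta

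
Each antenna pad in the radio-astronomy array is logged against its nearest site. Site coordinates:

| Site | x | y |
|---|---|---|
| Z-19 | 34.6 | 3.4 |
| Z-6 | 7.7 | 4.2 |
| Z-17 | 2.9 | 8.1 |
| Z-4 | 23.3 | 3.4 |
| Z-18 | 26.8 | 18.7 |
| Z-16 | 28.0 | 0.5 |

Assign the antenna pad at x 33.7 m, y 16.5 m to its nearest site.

Z-18

Squared distances to each site:
Z-19: 172.420; Z-6: 827.290; Z-17: 1019.200; Z-4: 279.770; Z-18: 52.450; Z-16: 288.490.
Minimum at Z-18.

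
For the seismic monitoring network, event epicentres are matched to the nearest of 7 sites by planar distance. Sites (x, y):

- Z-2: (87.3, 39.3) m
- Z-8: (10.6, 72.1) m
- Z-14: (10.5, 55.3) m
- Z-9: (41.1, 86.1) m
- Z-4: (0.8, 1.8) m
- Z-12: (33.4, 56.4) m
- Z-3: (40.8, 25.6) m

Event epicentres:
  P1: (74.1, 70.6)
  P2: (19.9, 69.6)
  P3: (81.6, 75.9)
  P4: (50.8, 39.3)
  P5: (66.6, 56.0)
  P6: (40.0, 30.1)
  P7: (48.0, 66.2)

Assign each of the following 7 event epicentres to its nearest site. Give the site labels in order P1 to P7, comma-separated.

Z-2, Z-8, Z-2, Z-3, Z-2, Z-3, Z-12

P1 → Z-2 (d²=1153.93)
P2 → Z-8 (d²=92.74)
P3 → Z-2 (d²=1372.05)
P4 → Z-3 (d²=287.69)
P5 → Z-2 (d²=707.38)
P6 → Z-3 (d²=20.89)
P7 → Z-12 (d²=309.20)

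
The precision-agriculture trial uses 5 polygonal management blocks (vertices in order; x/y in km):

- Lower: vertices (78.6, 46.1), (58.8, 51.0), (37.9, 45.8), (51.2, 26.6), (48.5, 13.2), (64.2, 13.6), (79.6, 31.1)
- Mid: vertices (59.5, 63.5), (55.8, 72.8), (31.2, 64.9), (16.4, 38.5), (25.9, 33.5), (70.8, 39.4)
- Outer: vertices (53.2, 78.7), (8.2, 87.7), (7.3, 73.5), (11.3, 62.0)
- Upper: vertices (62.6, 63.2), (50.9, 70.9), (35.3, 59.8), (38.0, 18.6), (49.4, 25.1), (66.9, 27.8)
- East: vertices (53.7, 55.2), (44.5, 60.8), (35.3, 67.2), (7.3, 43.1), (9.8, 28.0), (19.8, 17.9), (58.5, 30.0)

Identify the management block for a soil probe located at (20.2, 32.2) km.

East

Cast a ray rightward from (20.2, 32.2). For each polygon, the edges (by vertex number in listed order) whose endpoints lie on opposite sides of y = 32.2, where each meets that height, and whether that is right or left of the point:
Lower: 3–4 at x≈47.32 (right), 7–1 at x≈79.53 (right) → 2 crossings.
Mid: no edge straddles that height → 0 crossings.
Outer: no edge straddles that height → 0 crossings.
Upper: 3–4 at x≈37.11 (right), 6–1 at x≈66.37 (right) → 2 crossings.
East: 4–5 at x≈9.10 (left), 7–1 at x≈58.08 (right) → 1 crossing.
Only East has an odd count, so the point is inside East.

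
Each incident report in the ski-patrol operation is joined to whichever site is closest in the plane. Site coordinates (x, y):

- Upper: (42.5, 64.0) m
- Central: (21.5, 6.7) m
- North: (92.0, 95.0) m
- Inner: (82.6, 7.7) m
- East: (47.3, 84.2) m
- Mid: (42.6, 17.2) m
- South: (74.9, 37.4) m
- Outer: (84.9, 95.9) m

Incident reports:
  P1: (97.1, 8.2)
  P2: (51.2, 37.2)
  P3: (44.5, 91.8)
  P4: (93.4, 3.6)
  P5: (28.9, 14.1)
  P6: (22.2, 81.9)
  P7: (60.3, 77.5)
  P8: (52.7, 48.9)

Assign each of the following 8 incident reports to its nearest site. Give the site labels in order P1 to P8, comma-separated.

Inner, Mid, East, Inner, Central, East, East, Upper

P1 → Inner (d²=210.50)
P2 → Mid (d²=473.96)
P3 → East (d²=65.60)
P4 → Inner (d²=133.45)
P5 → Central (d²=109.52)
P6 → East (d²=635.30)
P7 → East (d²=213.89)
P8 → Upper (d²=332.05)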